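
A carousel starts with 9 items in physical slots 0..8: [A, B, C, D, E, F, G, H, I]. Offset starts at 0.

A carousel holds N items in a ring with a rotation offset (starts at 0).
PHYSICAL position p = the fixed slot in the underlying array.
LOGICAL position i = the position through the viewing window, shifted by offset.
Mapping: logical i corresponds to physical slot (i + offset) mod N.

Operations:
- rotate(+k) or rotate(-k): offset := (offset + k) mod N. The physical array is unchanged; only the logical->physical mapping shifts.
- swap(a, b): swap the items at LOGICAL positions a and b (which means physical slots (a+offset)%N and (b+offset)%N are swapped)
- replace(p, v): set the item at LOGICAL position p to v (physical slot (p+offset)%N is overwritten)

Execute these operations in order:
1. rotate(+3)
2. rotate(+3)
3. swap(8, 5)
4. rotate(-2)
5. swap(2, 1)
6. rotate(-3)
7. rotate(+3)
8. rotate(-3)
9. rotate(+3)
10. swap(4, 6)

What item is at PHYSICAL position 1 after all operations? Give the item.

After op 1 (rotate(+3)): offset=3, physical=[A,B,C,D,E,F,G,H,I], logical=[D,E,F,G,H,I,A,B,C]
After op 2 (rotate(+3)): offset=6, physical=[A,B,C,D,E,F,G,H,I], logical=[G,H,I,A,B,C,D,E,F]
After op 3 (swap(8, 5)): offset=6, physical=[A,B,F,D,E,C,G,H,I], logical=[G,H,I,A,B,F,D,E,C]
After op 4 (rotate(-2)): offset=4, physical=[A,B,F,D,E,C,G,H,I], logical=[E,C,G,H,I,A,B,F,D]
After op 5 (swap(2, 1)): offset=4, physical=[A,B,F,D,E,G,C,H,I], logical=[E,G,C,H,I,A,B,F,D]
After op 6 (rotate(-3)): offset=1, physical=[A,B,F,D,E,G,C,H,I], logical=[B,F,D,E,G,C,H,I,A]
After op 7 (rotate(+3)): offset=4, physical=[A,B,F,D,E,G,C,H,I], logical=[E,G,C,H,I,A,B,F,D]
After op 8 (rotate(-3)): offset=1, physical=[A,B,F,D,E,G,C,H,I], logical=[B,F,D,E,G,C,H,I,A]
After op 9 (rotate(+3)): offset=4, physical=[A,B,F,D,E,G,C,H,I], logical=[E,G,C,H,I,A,B,F,D]
After op 10 (swap(4, 6)): offset=4, physical=[A,I,F,D,E,G,C,H,B], logical=[E,G,C,H,B,A,I,F,D]

Answer: I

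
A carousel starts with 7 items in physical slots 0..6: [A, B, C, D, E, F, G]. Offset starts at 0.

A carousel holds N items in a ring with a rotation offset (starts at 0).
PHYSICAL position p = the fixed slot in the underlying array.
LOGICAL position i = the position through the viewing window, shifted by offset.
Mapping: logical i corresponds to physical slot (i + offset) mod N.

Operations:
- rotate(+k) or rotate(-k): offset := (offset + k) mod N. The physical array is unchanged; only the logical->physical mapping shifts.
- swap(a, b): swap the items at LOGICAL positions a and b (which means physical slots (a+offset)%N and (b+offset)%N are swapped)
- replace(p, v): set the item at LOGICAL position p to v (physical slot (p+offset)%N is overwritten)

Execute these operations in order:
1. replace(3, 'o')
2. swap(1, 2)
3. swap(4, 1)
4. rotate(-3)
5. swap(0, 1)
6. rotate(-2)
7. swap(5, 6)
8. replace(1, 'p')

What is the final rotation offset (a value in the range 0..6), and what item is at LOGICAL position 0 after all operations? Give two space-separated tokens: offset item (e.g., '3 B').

After op 1 (replace(3, 'o')): offset=0, physical=[A,B,C,o,E,F,G], logical=[A,B,C,o,E,F,G]
After op 2 (swap(1, 2)): offset=0, physical=[A,C,B,o,E,F,G], logical=[A,C,B,o,E,F,G]
After op 3 (swap(4, 1)): offset=0, physical=[A,E,B,o,C,F,G], logical=[A,E,B,o,C,F,G]
After op 4 (rotate(-3)): offset=4, physical=[A,E,B,o,C,F,G], logical=[C,F,G,A,E,B,o]
After op 5 (swap(0, 1)): offset=4, physical=[A,E,B,o,F,C,G], logical=[F,C,G,A,E,B,o]
After op 6 (rotate(-2)): offset=2, physical=[A,E,B,o,F,C,G], logical=[B,o,F,C,G,A,E]
After op 7 (swap(5, 6)): offset=2, physical=[E,A,B,o,F,C,G], logical=[B,o,F,C,G,E,A]
After op 8 (replace(1, 'p')): offset=2, physical=[E,A,B,p,F,C,G], logical=[B,p,F,C,G,E,A]

Answer: 2 B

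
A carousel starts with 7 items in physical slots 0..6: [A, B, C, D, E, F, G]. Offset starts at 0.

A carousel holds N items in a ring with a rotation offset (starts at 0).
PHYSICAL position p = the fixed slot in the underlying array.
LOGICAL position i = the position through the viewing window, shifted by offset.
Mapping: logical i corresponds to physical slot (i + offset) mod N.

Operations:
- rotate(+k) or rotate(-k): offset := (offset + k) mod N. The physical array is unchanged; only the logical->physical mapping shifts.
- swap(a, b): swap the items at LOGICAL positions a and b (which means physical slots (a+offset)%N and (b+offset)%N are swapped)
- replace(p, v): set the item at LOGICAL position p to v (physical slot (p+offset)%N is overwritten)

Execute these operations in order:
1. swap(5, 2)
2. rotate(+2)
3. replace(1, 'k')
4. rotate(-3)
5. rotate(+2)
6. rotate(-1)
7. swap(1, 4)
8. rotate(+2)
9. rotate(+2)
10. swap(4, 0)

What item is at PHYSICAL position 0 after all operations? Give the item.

After op 1 (swap(5, 2)): offset=0, physical=[A,B,F,D,E,C,G], logical=[A,B,F,D,E,C,G]
After op 2 (rotate(+2)): offset=2, physical=[A,B,F,D,E,C,G], logical=[F,D,E,C,G,A,B]
After op 3 (replace(1, 'k')): offset=2, physical=[A,B,F,k,E,C,G], logical=[F,k,E,C,G,A,B]
After op 4 (rotate(-3)): offset=6, physical=[A,B,F,k,E,C,G], logical=[G,A,B,F,k,E,C]
After op 5 (rotate(+2)): offset=1, physical=[A,B,F,k,E,C,G], logical=[B,F,k,E,C,G,A]
After op 6 (rotate(-1)): offset=0, physical=[A,B,F,k,E,C,G], logical=[A,B,F,k,E,C,G]
After op 7 (swap(1, 4)): offset=0, physical=[A,E,F,k,B,C,G], logical=[A,E,F,k,B,C,G]
After op 8 (rotate(+2)): offset=2, physical=[A,E,F,k,B,C,G], logical=[F,k,B,C,G,A,E]
After op 9 (rotate(+2)): offset=4, physical=[A,E,F,k,B,C,G], logical=[B,C,G,A,E,F,k]
After op 10 (swap(4, 0)): offset=4, physical=[A,B,F,k,E,C,G], logical=[E,C,G,A,B,F,k]

Answer: A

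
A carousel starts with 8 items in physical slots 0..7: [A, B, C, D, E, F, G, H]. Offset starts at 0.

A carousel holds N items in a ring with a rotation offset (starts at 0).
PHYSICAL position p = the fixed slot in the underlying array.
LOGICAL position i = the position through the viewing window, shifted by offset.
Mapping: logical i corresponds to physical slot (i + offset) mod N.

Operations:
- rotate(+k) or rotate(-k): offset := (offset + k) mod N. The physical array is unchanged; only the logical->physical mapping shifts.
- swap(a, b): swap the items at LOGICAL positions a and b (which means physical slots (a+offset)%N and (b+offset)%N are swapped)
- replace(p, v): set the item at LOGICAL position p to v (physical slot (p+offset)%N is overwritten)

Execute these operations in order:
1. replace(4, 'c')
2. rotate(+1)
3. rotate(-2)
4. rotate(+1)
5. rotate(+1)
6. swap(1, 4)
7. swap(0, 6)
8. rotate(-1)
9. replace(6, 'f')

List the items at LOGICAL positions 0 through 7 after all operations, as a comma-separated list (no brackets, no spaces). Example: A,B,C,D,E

Answer: A,H,F,D,c,C,f,B

Derivation:
After op 1 (replace(4, 'c')): offset=0, physical=[A,B,C,D,c,F,G,H], logical=[A,B,C,D,c,F,G,H]
After op 2 (rotate(+1)): offset=1, physical=[A,B,C,D,c,F,G,H], logical=[B,C,D,c,F,G,H,A]
After op 3 (rotate(-2)): offset=7, physical=[A,B,C,D,c,F,G,H], logical=[H,A,B,C,D,c,F,G]
After op 4 (rotate(+1)): offset=0, physical=[A,B,C,D,c,F,G,H], logical=[A,B,C,D,c,F,G,H]
After op 5 (rotate(+1)): offset=1, physical=[A,B,C,D,c,F,G,H], logical=[B,C,D,c,F,G,H,A]
After op 6 (swap(1, 4)): offset=1, physical=[A,B,F,D,c,C,G,H], logical=[B,F,D,c,C,G,H,A]
After op 7 (swap(0, 6)): offset=1, physical=[A,H,F,D,c,C,G,B], logical=[H,F,D,c,C,G,B,A]
After op 8 (rotate(-1)): offset=0, physical=[A,H,F,D,c,C,G,B], logical=[A,H,F,D,c,C,G,B]
After op 9 (replace(6, 'f')): offset=0, physical=[A,H,F,D,c,C,f,B], logical=[A,H,F,D,c,C,f,B]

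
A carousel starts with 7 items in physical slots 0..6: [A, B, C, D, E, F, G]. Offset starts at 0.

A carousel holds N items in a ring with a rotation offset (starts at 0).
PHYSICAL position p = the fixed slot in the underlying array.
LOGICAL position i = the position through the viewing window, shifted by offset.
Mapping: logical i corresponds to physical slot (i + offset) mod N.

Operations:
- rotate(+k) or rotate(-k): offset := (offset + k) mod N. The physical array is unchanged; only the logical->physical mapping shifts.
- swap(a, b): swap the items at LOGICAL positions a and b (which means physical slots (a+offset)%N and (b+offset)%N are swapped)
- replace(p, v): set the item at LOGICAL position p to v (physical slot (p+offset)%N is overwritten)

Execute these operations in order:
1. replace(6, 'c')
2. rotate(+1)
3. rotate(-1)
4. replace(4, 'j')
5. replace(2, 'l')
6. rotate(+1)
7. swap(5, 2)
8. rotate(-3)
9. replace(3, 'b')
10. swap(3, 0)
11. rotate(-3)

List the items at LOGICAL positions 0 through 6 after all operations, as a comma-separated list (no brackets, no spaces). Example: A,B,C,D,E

After op 1 (replace(6, 'c')): offset=0, physical=[A,B,C,D,E,F,c], logical=[A,B,C,D,E,F,c]
After op 2 (rotate(+1)): offset=1, physical=[A,B,C,D,E,F,c], logical=[B,C,D,E,F,c,A]
After op 3 (rotate(-1)): offset=0, physical=[A,B,C,D,E,F,c], logical=[A,B,C,D,E,F,c]
After op 4 (replace(4, 'j')): offset=0, physical=[A,B,C,D,j,F,c], logical=[A,B,C,D,j,F,c]
After op 5 (replace(2, 'l')): offset=0, physical=[A,B,l,D,j,F,c], logical=[A,B,l,D,j,F,c]
After op 6 (rotate(+1)): offset=1, physical=[A,B,l,D,j,F,c], logical=[B,l,D,j,F,c,A]
After op 7 (swap(5, 2)): offset=1, physical=[A,B,l,c,j,F,D], logical=[B,l,c,j,F,D,A]
After op 8 (rotate(-3)): offset=5, physical=[A,B,l,c,j,F,D], logical=[F,D,A,B,l,c,j]
After op 9 (replace(3, 'b')): offset=5, physical=[A,b,l,c,j,F,D], logical=[F,D,A,b,l,c,j]
After op 10 (swap(3, 0)): offset=5, physical=[A,F,l,c,j,b,D], logical=[b,D,A,F,l,c,j]
After op 11 (rotate(-3)): offset=2, physical=[A,F,l,c,j,b,D], logical=[l,c,j,b,D,A,F]

Answer: l,c,j,b,D,A,F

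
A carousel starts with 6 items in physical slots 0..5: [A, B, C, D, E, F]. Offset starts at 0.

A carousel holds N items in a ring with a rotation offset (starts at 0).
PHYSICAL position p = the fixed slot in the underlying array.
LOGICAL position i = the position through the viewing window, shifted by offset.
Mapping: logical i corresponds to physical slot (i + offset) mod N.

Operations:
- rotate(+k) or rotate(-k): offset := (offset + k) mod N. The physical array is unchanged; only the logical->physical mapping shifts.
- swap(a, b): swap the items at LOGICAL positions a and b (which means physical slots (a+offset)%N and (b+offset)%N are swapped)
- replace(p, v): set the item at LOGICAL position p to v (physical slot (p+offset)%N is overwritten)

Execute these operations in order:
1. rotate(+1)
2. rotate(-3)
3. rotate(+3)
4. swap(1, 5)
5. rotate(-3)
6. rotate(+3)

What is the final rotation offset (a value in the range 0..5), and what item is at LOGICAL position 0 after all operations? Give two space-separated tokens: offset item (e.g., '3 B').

Answer: 1 B

Derivation:
After op 1 (rotate(+1)): offset=1, physical=[A,B,C,D,E,F], logical=[B,C,D,E,F,A]
After op 2 (rotate(-3)): offset=4, physical=[A,B,C,D,E,F], logical=[E,F,A,B,C,D]
After op 3 (rotate(+3)): offset=1, physical=[A,B,C,D,E,F], logical=[B,C,D,E,F,A]
After op 4 (swap(1, 5)): offset=1, physical=[C,B,A,D,E,F], logical=[B,A,D,E,F,C]
After op 5 (rotate(-3)): offset=4, physical=[C,B,A,D,E,F], logical=[E,F,C,B,A,D]
After op 6 (rotate(+3)): offset=1, physical=[C,B,A,D,E,F], logical=[B,A,D,E,F,C]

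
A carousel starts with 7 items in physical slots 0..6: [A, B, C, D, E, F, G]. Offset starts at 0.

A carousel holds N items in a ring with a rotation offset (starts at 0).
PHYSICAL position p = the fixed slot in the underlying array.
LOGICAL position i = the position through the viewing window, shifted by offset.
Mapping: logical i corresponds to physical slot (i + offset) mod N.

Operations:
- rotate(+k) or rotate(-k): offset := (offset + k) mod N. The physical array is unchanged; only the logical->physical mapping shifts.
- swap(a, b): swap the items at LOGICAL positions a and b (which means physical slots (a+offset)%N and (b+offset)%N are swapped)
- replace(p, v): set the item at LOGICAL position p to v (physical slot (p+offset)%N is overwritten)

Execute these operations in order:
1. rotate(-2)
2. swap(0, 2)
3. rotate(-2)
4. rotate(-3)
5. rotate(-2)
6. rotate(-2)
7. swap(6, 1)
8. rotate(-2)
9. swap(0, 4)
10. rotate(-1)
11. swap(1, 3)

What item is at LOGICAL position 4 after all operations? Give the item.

Answer: C

Derivation:
After op 1 (rotate(-2)): offset=5, physical=[A,B,C,D,E,F,G], logical=[F,G,A,B,C,D,E]
After op 2 (swap(0, 2)): offset=5, physical=[F,B,C,D,E,A,G], logical=[A,G,F,B,C,D,E]
After op 3 (rotate(-2)): offset=3, physical=[F,B,C,D,E,A,G], logical=[D,E,A,G,F,B,C]
After op 4 (rotate(-3)): offset=0, physical=[F,B,C,D,E,A,G], logical=[F,B,C,D,E,A,G]
After op 5 (rotate(-2)): offset=5, physical=[F,B,C,D,E,A,G], logical=[A,G,F,B,C,D,E]
After op 6 (rotate(-2)): offset=3, physical=[F,B,C,D,E,A,G], logical=[D,E,A,G,F,B,C]
After op 7 (swap(6, 1)): offset=3, physical=[F,B,E,D,C,A,G], logical=[D,C,A,G,F,B,E]
After op 8 (rotate(-2)): offset=1, physical=[F,B,E,D,C,A,G], logical=[B,E,D,C,A,G,F]
After op 9 (swap(0, 4)): offset=1, physical=[F,A,E,D,C,B,G], logical=[A,E,D,C,B,G,F]
After op 10 (rotate(-1)): offset=0, physical=[F,A,E,D,C,B,G], logical=[F,A,E,D,C,B,G]
After op 11 (swap(1, 3)): offset=0, physical=[F,D,E,A,C,B,G], logical=[F,D,E,A,C,B,G]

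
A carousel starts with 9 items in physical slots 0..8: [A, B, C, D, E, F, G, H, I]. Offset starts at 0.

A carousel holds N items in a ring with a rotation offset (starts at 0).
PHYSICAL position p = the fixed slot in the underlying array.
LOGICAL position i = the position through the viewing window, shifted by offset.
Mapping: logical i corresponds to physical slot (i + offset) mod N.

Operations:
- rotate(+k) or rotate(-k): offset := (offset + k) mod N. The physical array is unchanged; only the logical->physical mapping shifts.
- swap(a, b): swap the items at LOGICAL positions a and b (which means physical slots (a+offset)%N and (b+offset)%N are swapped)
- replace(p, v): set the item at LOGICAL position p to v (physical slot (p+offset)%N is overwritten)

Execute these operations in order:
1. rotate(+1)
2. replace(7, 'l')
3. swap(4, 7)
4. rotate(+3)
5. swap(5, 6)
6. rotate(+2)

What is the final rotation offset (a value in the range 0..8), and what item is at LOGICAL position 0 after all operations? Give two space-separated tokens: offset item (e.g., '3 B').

Answer: 6 G

Derivation:
After op 1 (rotate(+1)): offset=1, physical=[A,B,C,D,E,F,G,H,I], logical=[B,C,D,E,F,G,H,I,A]
After op 2 (replace(7, 'l')): offset=1, physical=[A,B,C,D,E,F,G,H,l], logical=[B,C,D,E,F,G,H,l,A]
After op 3 (swap(4, 7)): offset=1, physical=[A,B,C,D,E,l,G,H,F], logical=[B,C,D,E,l,G,H,F,A]
After op 4 (rotate(+3)): offset=4, physical=[A,B,C,D,E,l,G,H,F], logical=[E,l,G,H,F,A,B,C,D]
After op 5 (swap(5, 6)): offset=4, physical=[B,A,C,D,E,l,G,H,F], logical=[E,l,G,H,F,B,A,C,D]
After op 6 (rotate(+2)): offset=6, physical=[B,A,C,D,E,l,G,H,F], logical=[G,H,F,B,A,C,D,E,l]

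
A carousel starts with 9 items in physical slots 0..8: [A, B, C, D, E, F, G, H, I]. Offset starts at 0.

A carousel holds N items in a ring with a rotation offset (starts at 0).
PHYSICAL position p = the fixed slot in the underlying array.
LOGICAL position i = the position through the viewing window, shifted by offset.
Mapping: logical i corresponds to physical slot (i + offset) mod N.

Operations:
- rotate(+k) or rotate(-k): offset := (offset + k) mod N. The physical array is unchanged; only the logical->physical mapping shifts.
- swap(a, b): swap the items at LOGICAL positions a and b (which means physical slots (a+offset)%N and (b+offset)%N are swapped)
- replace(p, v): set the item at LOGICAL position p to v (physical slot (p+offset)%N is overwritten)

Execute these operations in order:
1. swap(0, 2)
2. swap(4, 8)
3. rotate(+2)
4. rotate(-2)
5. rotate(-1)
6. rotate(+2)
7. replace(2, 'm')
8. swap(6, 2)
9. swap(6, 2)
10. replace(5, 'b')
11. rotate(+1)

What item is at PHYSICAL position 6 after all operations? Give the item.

After op 1 (swap(0, 2)): offset=0, physical=[C,B,A,D,E,F,G,H,I], logical=[C,B,A,D,E,F,G,H,I]
After op 2 (swap(4, 8)): offset=0, physical=[C,B,A,D,I,F,G,H,E], logical=[C,B,A,D,I,F,G,H,E]
After op 3 (rotate(+2)): offset=2, physical=[C,B,A,D,I,F,G,H,E], logical=[A,D,I,F,G,H,E,C,B]
After op 4 (rotate(-2)): offset=0, physical=[C,B,A,D,I,F,G,H,E], logical=[C,B,A,D,I,F,G,H,E]
After op 5 (rotate(-1)): offset=8, physical=[C,B,A,D,I,F,G,H,E], logical=[E,C,B,A,D,I,F,G,H]
After op 6 (rotate(+2)): offset=1, physical=[C,B,A,D,I,F,G,H,E], logical=[B,A,D,I,F,G,H,E,C]
After op 7 (replace(2, 'm')): offset=1, physical=[C,B,A,m,I,F,G,H,E], logical=[B,A,m,I,F,G,H,E,C]
After op 8 (swap(6, 2)): offset=1, physical=[C,B,A,H,I,F,G,m,E], logical=[B,A,H,I,F,G,m,E,C]
After op 9 (swap(6, 2)): offset=1, physical=[C,B,A,m,I,F,G,H,E], logical=[B,A,m,I,F,G,H,E,C]
After op 10 (replace(5, 'b')): offset=1, physical=[C,B,A,m,I,F,b,H,E], logical=[B,A,m,I,F,b,H,E,C]
After op 11 (rotate(+1)): offset=2, physical=[C,B,A,m,I,F,b,H,E], logical=[A,m,I,F,b,H,E,C,B]

Answer: b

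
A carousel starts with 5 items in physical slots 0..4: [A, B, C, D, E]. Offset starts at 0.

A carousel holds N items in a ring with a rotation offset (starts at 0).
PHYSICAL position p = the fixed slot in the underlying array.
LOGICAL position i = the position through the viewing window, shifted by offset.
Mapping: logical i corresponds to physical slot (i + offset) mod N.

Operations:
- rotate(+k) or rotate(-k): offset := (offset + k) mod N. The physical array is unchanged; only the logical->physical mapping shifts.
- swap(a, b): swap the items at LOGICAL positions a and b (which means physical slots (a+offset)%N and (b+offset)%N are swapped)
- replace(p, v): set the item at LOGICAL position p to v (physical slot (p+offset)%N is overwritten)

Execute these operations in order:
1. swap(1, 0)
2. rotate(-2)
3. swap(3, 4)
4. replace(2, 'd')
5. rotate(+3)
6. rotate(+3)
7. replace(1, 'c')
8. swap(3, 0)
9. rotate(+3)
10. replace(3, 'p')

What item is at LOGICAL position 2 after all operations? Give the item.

Answer: A

Derivation:
After op 1 (swap(1, 0)): offset=0, physical=[B,A,C,D,E], logical=[B,A,C,D,E]
After op 2 (rotate(-2)): offset=3, physical=[B,A,C,D,E], logical=[D,E,B,A,C]
After op 3 (swap(3, 4)): offset=3, physical=[B,C,A,D,E], logical=[D,E,B,C,A]
After op 4 (replace(2, 'd')): offset=3, physical=[d,C,A,D,E], logical=[D,E,d,C,A]
After op 5 (rotate(+3)): offset=1, physical=[d,C,A,D,E], logical=[C,A,D,E,d]
After op 6 (rotate(+3)): offset=4, physical=[d,C,A,D,E], logical=[E,d,C,A,D]
After op 7 (replace(1, 'c')): offset=4, physical=[c,C,A,D,E], logical=[E,c,C,A,D]
After op 8 (swap(3, 0)): offset=4, physical=[c,C,E,D,A], logical=[A,c,C,E,D]
After op 9 (rotate(+3)): offset=2, physical=[c,C,E,D,A], logical=[E,D,A,c,C]
After op 10 (replace(3, 'p')): offset=2, physical=[p,C,E,D,A], logical=[E,D,A,p,C]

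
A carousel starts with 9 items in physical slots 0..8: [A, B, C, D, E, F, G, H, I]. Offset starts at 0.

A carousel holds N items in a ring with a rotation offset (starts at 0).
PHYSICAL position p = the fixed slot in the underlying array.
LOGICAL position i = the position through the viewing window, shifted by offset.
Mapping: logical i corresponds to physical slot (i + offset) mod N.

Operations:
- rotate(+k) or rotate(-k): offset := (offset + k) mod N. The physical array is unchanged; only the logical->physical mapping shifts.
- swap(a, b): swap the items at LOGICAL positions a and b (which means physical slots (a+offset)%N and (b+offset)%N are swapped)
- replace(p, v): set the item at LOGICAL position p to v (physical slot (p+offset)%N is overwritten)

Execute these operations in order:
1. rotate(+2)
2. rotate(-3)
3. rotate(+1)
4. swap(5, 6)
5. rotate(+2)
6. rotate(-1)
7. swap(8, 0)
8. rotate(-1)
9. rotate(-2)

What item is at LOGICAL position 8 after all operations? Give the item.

Answer: F

Derivation:
After op 1 (rotate(+2)): offset=2, physical=[A,B,C,D,E,F,G,H,I], logical=[C,D,E,F,G,H,I,A,B]
After op 2 (rotate(-3)): offset=8, physical=[A,B,C,D,E,F,G,H,I], logical=[I,A,B,C,D,E,F,G,H]
After op 3 (rotate(+1)): offset=0, physical=[A,B,C,D,E,F,G,H,I], logical=[A,B,C,D,E,F,G,H,I]
After op 4 (swap(5, 6)): offset=0, physical=[A,B,C,D,E,G,F,H,I], logical=[A,B,C,D,E,G,F,H,I]
After op 5 (rotate(+2)): offset=2, physical=[A,B,C,D,E,G,F,H,I], logical=[C,D,E,G,F,H,I,A,B]
After op 6 (rotate(-1)): offset=1, physical=[A,B,C,D,E,G,F,H,I], logical=[B,C,D,E,G,F,H,I,A]
After op 7 (swap(8, 0)): offset=1, physical=[B,A,C,D,E,G,F,H,I], logical=[A,C,D,E,G,F,H,I,B]
After op 8 (rotate(-1)): offset=0, physical=[B,A,C,D,E,G,F,H,I], logical=[B,A,C,D,E,G,F,H,I]
After op 9 (rotate(-2)): offset=7, physical=[B,A,C,D,E,G,F,H,I], logical=[H,I,B,A,C,D,E,G,F]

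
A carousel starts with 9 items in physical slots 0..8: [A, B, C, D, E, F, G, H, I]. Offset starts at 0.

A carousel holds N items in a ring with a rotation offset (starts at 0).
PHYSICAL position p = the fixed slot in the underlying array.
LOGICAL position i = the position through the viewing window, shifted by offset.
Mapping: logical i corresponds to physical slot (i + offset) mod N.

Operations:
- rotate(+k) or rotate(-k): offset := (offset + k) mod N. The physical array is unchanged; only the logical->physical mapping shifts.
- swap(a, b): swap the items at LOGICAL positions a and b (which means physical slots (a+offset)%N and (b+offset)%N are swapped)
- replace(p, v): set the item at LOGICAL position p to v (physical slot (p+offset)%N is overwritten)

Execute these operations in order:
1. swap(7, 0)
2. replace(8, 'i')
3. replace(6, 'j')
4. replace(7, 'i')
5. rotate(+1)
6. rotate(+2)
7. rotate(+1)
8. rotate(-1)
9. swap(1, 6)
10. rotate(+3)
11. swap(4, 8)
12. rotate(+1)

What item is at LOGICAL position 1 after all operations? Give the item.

Answer: i

Derivation:
After op 1 (swap(7, 0)): offset=0, physical=[H,B,C,D,E,F,G,A,I], logical=[H,B,C,D,E,F,G,A,I]
After op 2 (replace(8, 'i')): offset=0, physical=[H,B,C,D,E,F,G,A,i], logical=[H,B,C,D,E,F,G,A,i]
After op 3 (replace(6, 'j')): offset=0, physical=[H,B,C,D,E,F,j,A,i], logical=[H,B,C,D,E,F,j,A,i]
After op 4 (replace(7, 'i')): offset=0, physical=[H,B,C,D,E,F,j,i,i], logical=[H,B,C,D,E,F,j,i,i]
After op 5 (rotate(+1)): offset=1, physical=[H,B,C,D,E,F,j,i,i], logical=[B,C,D,E,F,j,i,i,H]
After op 6 (rotate(+2)): offset=3, physical=[H,B,C,D,E,F,j,i,i], logical=[D,E,F,j,i,i,H,B,C]
After op 7 (rotate(+1)): offset=4, physical=[H,B,C,D,E,F,j,i,i], logical=[E,F,j,i,i,H,B,C,D]
After op 8 (rotate(-1)): offset=3, physical=[H,B,C,D,E,F,j,i,i], logical=[D,E,F,j,i,i,H,B,C]
After op 9 (swap(1, 6)): offset=3, physical=[E,B,C,D,H,F,j,i,i], logical=[D,H,F,j,i,i,E,B,C]
After op 10 (rotate(+3)): offset=6, physical=[E,B,C,D,H,F,j,i,i], logical=[j,i,i,E,B,C,D,H,F]
After op 11 (swap(4, 8)): offset=6, physical=[E,F,C,D,H,B,j,i,i], logical=[j,i,i,E,F,C,D,H,B]
After op 12 (rotate(+1)): offset=7, physical=[E,F,C,D,H,B,j,i,i], logical=[i,i,E,F,C,D,H,B,j]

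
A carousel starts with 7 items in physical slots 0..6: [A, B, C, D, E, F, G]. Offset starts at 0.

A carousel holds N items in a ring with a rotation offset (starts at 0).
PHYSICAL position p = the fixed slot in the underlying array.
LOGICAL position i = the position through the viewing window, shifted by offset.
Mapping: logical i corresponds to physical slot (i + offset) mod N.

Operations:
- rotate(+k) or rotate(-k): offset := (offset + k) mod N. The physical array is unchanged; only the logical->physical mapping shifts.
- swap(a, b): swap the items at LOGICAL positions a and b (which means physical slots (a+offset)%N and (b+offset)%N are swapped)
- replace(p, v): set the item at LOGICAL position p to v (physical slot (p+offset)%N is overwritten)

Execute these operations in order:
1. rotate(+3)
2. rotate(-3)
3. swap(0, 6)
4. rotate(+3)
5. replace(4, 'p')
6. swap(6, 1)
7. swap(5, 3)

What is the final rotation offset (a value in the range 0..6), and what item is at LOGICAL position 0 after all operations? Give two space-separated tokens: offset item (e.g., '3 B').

Answer: 3 D

Derivation:
After op 1 (rotate(+3)): offset=3, physical=[A,B,C,D,E,F,G], logical=[D,E,F,G,A,B,C]
After op 2 (rotate(-3)): offset=0, physical=[A,B,C,D,E,F,G], logical=[A,B,C,D,E,F,G]
After op 3 (swap(0, 6)): offset=0, physical=[G,B,C,D,E,F,A], logical=[G,B,C,D,E,F,A]
After op 4 (rotate(+3)): offset=3, physical=[G,B,C,D,E,F,A], logical=[D,E,F,A,G,B,C]
After op 5 (replace(4, 'p')): offset=3, physical=[p,B,C,D,E,F,A], logical=[D,E,F,A,p,B,C]
After op 6 (swap(6, 1)): offset=3, physical=[p,B,E,D,C,F,A], logical=[D,C,F,A,p,B,E]
After op 7 (swap(5, 3)): offset=3, physical=[p,A,E,D,C,F,B], logical=[D,C,F,B,p,A,E]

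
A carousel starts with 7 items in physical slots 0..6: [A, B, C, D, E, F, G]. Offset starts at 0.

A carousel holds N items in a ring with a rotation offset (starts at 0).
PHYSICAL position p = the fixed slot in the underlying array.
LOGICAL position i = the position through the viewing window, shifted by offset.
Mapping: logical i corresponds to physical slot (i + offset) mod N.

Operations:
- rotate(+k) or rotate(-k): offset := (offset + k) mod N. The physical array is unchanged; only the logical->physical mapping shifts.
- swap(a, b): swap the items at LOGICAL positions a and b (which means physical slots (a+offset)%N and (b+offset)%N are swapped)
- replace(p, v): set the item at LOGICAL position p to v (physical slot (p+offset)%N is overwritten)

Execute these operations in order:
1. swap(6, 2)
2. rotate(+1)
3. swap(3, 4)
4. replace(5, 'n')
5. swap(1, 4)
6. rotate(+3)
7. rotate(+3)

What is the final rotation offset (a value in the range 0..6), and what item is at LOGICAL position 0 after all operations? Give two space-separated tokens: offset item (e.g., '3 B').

After op 1 (swap(6, 2)): offset=0, physical=[A,B,G,D,E,F,C], logical=[A,B,G,D,E,F,C]
After op 2 (rotate(+1)): offset=1, physical=[A,B,G,D,E,F,C], logical=[B,G,D,E,F,C,A]
After op 3 (swap(3, 4)): offset=1, physical=[A,B,G,D,F,E,C], logical=[B,G,D,F,E,C,A]
After op 4 (replace(5, 'n')): offset=1, physical=[A,B,G,D,F,E,n], logical=[B,G,D,F,E,n,A]
After op 5 (swap(1, 4)): offset=1, physical=[A,B,E,D,F,G,n], logical=[B,E,D,F,G,n,A]
After op 6 (rotate(+3)): offset=4, physical=[A,B,E,D,F,G,n], logical=[F,G,n,A,B,E,D]
After op 7 (rotate(+3)): offset=0, physical=[A,B,E,D,F,G,n], logical=[A,B,E,D,F,G,n]

Answer: 0 A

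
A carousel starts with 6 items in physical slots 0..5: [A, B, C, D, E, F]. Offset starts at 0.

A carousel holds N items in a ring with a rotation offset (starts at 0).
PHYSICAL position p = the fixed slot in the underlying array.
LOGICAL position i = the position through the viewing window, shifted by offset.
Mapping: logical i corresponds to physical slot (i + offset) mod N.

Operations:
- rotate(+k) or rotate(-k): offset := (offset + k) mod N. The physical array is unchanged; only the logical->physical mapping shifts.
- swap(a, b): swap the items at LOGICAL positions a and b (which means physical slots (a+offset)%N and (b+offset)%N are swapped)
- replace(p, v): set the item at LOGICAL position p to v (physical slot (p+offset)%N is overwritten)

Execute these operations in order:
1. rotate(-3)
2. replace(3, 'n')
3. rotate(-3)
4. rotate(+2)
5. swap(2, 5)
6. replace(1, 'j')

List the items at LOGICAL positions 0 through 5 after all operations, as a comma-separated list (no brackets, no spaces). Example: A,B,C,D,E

Answer: C,j,B,F,n,E

Derivation:
After op 1 (rotate(-3)): offset=3, physical=[A,B,C,D,E,F], logical=[D,E,F,A,B,C]
After op 2 (replace(3, 'n')): offset=3, physical=[n,B,C,D,E,F], logical=[D,E,F,n,B,C]
After op 3 (rotate(-3)): offset=0, physical=[n,B,C,D,E,F], logical=[n,B,C,D,E,F]
After op 4 (rotate(+2)): offset=2, physical=[n,B,C,D,E,F], logical=[C,D,E,F,n,B]
After op 5 (swap(2, 5)): offset=2, physical=[n,E,C,D,B,F], logical=[C,D,B,F,n,E]
After op 6 (replace(1, 'j')): offset=2, physical=[n,E,C,j,B,F], logical=[C,j,B,F,n,E]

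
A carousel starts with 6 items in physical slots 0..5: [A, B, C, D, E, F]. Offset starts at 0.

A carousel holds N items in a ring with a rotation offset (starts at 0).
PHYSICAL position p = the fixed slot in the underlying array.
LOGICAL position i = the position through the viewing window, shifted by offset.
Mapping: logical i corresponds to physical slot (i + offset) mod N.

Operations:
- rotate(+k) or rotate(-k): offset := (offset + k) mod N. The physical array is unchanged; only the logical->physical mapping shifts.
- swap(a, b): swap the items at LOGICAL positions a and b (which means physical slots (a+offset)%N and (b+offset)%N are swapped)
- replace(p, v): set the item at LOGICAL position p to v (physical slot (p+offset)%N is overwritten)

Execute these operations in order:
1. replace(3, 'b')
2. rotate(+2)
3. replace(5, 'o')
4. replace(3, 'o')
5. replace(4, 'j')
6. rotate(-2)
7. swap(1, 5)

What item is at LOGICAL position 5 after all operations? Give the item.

Answer: o

Derivation:
After op 1 (replace(3, 'b')): offset=0, physical=[A,B,C,b,E,F], logical=[A,B,C,b,E,F]
After op 2 (rotate(+2)): offset=2, physical=[A,B,C,b,E,F], logical=[C,b,E,F,A,B]
After op 3 (replace(5, 'o')): offset=2, physical=[A,o,C,b,E,F], logical=[C,b,E,F,A,o]
After op 4 (replace(3, 'o')): offset=2, physical=[A,o,C,b,E,o], logical=[C,b,E,o,A,o]
After op 5 (replace(4, 'j')): offset=2, physical=[j,o,C,b,E,o], logical=[C,b,E,o,j,o]
After op 6 (rotate(-2)): offset=0, physical=[j,o,C,b,E,o], logical=[j,o,C,b,E,o]
After op 7 (swap(1, 5)): offset=0, physical=[j,o,C,b,E,o], logical=[j,o,C,b,E,o]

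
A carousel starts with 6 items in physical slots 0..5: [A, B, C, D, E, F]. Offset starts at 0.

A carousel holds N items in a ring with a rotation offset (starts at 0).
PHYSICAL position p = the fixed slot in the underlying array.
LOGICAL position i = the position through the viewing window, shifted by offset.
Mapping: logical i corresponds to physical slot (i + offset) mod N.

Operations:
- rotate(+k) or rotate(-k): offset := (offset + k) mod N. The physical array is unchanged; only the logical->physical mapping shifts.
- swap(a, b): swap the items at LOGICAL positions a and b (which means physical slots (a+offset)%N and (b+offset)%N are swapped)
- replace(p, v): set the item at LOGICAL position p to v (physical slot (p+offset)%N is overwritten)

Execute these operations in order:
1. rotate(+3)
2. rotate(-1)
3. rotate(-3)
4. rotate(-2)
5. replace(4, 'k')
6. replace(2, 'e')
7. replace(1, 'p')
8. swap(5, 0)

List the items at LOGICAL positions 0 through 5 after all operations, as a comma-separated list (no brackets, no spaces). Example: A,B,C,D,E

After op 1 (rotate(+3)): offset=3, physical=[A,B,C,D,E,F], logical=[D,E,F,A,B,C]
After op 2 (rotate(-1)): offset=2, physical=[A,B,C,D,E,F], logical=[C,D,E,F,A,B]
After op 3 (rotate(-3)): offset=5, physical=[A,B,C,D,E,F], logical=[F,A,B,C,D,E]
After op 4 (rotate(-2)): offset=3, physical=[A,B,C,D,E,F], logical=[D,E,F,A,B,C]
After op 5 (replace(4, 'k')): offset=3, physical=[A,k,C,D,E,F], logical=[D,E,F,A,k,C]
After op 6 (replace(2, 'e')): offset=3, physical=[A,k,C,D,E,e], logical=[D,E,e,A,k,C]
After op 7 (replace(1, 'p')): offset=3, physical=[A,k,C,D,p,e], logical=[D,p,e,A,k,C]
After op 8 (swap(5, 0)): offset=3, physical=[A,k,D,C,p,e], logical=[C,p,e,A,k,D]

Answer: C,p,e,A,k,D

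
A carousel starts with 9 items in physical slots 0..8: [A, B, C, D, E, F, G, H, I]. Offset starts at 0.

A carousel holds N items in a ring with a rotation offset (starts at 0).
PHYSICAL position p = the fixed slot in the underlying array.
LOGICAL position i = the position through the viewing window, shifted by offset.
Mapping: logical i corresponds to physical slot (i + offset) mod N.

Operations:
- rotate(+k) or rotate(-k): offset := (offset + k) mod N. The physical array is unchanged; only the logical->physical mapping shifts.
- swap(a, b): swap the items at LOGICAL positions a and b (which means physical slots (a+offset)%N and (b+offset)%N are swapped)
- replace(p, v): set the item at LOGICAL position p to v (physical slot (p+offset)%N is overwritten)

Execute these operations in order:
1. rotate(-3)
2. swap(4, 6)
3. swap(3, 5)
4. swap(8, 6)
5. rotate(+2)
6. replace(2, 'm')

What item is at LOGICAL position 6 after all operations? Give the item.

After op 1 (rotate(-3)): offset=6, physical=[A,B,C,D,E,F,G,H,I], logical=[G,H,I,A,B,C,D,E,F]
After op 2 (swap(4, 6)): offset=6, physical=[A,D,C,B,E,F,G,H,I], logical=[G,H,I,A,D,C,B,E,F]
After op 3 (swap(3, 5)): offset=6, physical=[C,D,A,B,E,F,G,H,I], logical=[G,H,I,C,D,A,B,E,F]
After op 4 (swap(8, 6)): offset=6, physical=[C,D,A,F,E,B,G,H,I], logical=[G,H,I,C,D,A,F,E,B]
After op 5 (rotate(+2)): offset=8, physical=[C,D,A,F,E,B,G,H,I], logical=[I,C,D,A,F,E,B,G,H]
After op 6 (replace(2, 'm')): offset=8, physical=[C,m,A,F,E,B,G,H,I], logical=[I,C,m,A,F,E,B,G,H]

Answer: B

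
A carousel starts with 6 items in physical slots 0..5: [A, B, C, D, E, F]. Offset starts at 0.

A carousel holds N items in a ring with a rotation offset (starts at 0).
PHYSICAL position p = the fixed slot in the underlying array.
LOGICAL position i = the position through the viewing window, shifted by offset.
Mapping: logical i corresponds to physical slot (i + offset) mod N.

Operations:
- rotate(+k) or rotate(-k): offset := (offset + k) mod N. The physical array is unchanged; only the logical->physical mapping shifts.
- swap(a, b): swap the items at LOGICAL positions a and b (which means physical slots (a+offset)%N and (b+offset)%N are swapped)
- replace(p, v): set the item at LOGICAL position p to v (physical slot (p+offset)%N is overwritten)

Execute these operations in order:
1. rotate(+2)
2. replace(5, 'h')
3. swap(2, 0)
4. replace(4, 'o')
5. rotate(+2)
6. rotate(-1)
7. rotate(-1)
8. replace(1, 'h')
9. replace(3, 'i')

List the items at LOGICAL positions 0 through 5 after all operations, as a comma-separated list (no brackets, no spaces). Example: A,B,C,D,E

After op 1 (rotate(+2)): offset=2, physical=[A,B,C,D,E,F], logical=[C,D,E,F,A,B]
After op 2 (replace(5, 'h')): offset=2, physical=[A,h,C,D,E,F], logical=[C,D,E,F,A,h]
After op 3 (swap(2, 0)): offset=2, physical=[A,h,E,D,C,F], logical=[E,D,C,F,A,h]
After op 4 (replace(4, 'o')): offset=2, physical=[o,h,E,D,C,F], logical=[E,D,C,F,o,h]
After op 5 (rotate(+2)): offset=4, physical=[o,h,E,D,C,F], logical=[C,F,o,h,E,D]
After op 6 (rotate(-1)): offset=3, physical=[o,h,E,D,C,F], logical=[D,C,F,o,h,E]
After op 7 (rotate(-1)): offset=2, physical=[o,h,E,D,C,F], logical=[E,D,C,F,o,h]
After op 8 (replace(1, 'h')): offset=2, physical=[o,h,E,h,C,F], logical=[E,h,C,F,o,h]
After op 9 (replace(3, 'i')): offset=2, physical=[o,h,E,h,C,i], logical=[E,h,C,i,o,h]

Answer: E,h,C,i,o,h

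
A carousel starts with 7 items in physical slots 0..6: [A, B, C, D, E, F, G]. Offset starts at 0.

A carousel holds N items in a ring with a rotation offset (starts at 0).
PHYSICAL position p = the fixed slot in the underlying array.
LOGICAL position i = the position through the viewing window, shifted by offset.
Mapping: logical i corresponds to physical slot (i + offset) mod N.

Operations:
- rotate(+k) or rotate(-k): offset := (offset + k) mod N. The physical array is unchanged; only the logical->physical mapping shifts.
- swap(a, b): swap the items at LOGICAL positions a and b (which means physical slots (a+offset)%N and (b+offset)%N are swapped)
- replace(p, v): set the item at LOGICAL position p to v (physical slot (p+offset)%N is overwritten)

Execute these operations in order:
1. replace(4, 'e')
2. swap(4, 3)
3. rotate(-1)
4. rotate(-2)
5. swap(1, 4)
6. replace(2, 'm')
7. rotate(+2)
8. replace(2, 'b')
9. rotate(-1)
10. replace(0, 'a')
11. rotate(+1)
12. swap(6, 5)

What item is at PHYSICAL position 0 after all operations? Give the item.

After op 1 (replace(4, 'e')): offset=0, physical=[A,B,C,D,e,F,G], logical=[A,B,C,D,e,F,G]
After op 2 (swap(4, 3)): offset=0, physical=[A,B,C,e,D,F,G], logical=[A,B,C,e,D,F,G]
After op 3 (rotate(-1)): offset=6, physical=[A,B,C,e,D,F,G], logical=[G,A,B,C,e,D,F]
After op 4 (rotate(-2)): offset=4, physical=[A,B,C,e,D,F,G], logical=[D,F,G,A,B,C,e]
After op 5 (swap(1, 4)): offset=4, physical=[A,F,C,e,D,B,G], logical=[D,B,G,A,F,C,e]
After op 6 (replace(2, 'm')): offset=4, physical=[A,F,C,e,D,B,m], logical=[D,B,m,A,F,C,e]
After op 7 (rotate(+2)): offset=6, physical=[A,F,C,e,D,B,m], logical=[m,A,F,C,e,D,B]
After op 8 (replace(2, 'b')): offset=6, physical=[A,b,C,e,D,B,m], logical=[m,A,b,C,e,D,B]
After op 9 (rotate(-1)): offset=5, physical=[A,b,C,e,D,B,m], logical=[B,m,A,b,C,e,D]
After op 10 (replace(0, 'a')): offset=5, physical=[A,b,C,e,D,a,m], logical=[a,m,A,b,C,e,D]
After op 11 (rotate(+1)): offset=6, physical=[A,b,C,e,D,a,m], logical=[m,A,b,C,e,D,a]
After op 12 (swap(6, 5)): offset=6, physical=[A,b,C,e,a,D,m], logical=[m,A,b,C,e,a,D]

Answer: A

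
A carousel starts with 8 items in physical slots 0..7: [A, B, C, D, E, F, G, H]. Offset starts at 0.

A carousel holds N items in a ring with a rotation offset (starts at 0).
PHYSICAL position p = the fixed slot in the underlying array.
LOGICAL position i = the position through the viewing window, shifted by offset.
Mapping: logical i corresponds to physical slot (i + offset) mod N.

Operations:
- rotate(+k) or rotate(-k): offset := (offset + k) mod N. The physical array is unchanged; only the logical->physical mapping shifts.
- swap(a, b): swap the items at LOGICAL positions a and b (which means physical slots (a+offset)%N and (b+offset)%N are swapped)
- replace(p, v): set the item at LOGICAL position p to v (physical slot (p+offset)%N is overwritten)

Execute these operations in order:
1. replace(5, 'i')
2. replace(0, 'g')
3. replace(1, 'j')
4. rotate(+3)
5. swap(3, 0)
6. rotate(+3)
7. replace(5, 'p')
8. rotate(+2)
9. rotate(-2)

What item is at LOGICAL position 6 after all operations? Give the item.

Answer: E

Derivation:
After op 1 (replace(5, 'i')): offset=0, physical=[A,B,C,D,E,i,G,H], logical=[A,B,C,D,E,i,G,H]
After op 2 (replace(0, 'g')): offset=0, physical=[g,B,C,D,E,i,G,H], logical=[g,B,C,D,E,i,G,H]
After op 3 (replace(1, 'j')): offset=0, physical=[g,j,C,D,E,i,G,H], logical=[g,j,C,D,E,i,G,H]
After op 4 (rotate(+3)): offset=3, physical=[g,j,C,D,E,i,G,H], logical=[D,E,i,G,H,g,j,C]
After op 5 (swap(3, 0)): offset=3, physical=[g,j,C,G,E,i,D,H], logical=[G,E,i,D,H,g,j,C]
After op 6 (rotate(+3)): offset=6, physical=[g,j,C,G,E,i,D,H], logical=[D,H,g,j,C,G,E,i]
After op 7 (replace(5, 'p')): offset=6, physical=[g,j,C,p,E,i,D,H], logical=[D,H,g,j,C,p,E,i]
After op 8 (rotate(+2)): offset=0, physical=[g,j,C,p,E,i,D,H], logical=[g,j,C,p,E,i,D,H]
After op 9 (rotate(-2)): offset=6, physical=[g,j,C,p,E,i,D,H], logical=[D,H,g,j,C,p,E,i]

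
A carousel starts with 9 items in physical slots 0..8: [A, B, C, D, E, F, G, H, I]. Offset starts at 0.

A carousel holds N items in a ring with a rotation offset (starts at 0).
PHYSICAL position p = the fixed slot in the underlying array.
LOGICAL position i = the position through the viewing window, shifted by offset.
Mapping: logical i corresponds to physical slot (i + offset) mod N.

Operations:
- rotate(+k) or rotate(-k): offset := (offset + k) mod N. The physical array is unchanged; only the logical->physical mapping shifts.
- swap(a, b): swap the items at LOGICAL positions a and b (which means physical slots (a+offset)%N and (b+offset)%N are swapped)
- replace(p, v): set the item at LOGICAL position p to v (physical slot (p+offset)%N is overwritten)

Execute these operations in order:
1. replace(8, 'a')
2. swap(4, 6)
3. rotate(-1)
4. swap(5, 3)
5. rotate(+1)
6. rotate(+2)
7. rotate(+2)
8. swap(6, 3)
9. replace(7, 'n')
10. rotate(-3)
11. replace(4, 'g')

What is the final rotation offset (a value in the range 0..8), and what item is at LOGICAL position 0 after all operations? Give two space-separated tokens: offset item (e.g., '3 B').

After op 1 (replace(8, 'a')): offset=0, physical=[A,B,C,D,E,F,G,H,a], logical=[A,B,C,D,E,F,G,H,a]
After op 2 (swap(4, 6)): offset=0, physical=[A,B,C,D,G,F,E,H,a], logical=[A,B,C,D,G,F,E,H,a]
After op 3 (rotate(-1)): offset=8, physical=[A,B,C,D,G,F,E,H,a], logical=[a,A,B,C,D,G,F,E,H]
After op 4 (swap(5, 3)): offset=8, physical=[A,B,G,D,C,F,E,H,a], logical=[a,A,B,G,D,C,F,E,H]
After op 5 (rotate(+1)): offset=0, physical=[A,B,G,D,C,F,E,H,a], logical=[A,B,G,D,C,F,E,H,a]
After op 6 (rotate(+2)): offset=2, physical=[A,B,G,D,C,F,E,H,a], logical=[G,D,C,F,E,H,a,A,B]
After op 7 (rotate(+2)): offset=4, physical=[A,B,G,D,C,F,E,H,a], logical=[C,F,E,H,a,A,B,G,D]
After op 8 (swap(6, 3)): offset=4, physical=[A,H,G,D,C,F,E,B,a], logical=[C,F,E,B,a,A,H,G,D]
After op 9 (replace(7, 'n')): offset=4, physical=[A,H,n,D,C,F,E,B,a], logical=[C,F,E,B,a,A,H,n,D]
After op 10 (rotate(-3)): offset=1, physical=[A,H,n,D,C,F,E,B,a], logical=[H,n,D,C,F,E,B,a,A]
After op 11 (replace(4, 'g')): offset=1, physical=[A,H,n,D,C,g,E,B,a], logical=[H,n,D,C,g,E,B,a,A]

Answer: 1 H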